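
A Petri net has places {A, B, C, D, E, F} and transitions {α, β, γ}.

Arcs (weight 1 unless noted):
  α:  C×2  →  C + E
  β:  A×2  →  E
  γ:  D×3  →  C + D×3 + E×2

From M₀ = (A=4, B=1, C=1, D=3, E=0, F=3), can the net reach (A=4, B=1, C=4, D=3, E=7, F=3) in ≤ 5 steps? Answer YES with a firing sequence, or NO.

NO — not reachable within 5 firings

depth 0: 1 marking
depth 1: 3 markings reached so far
depth 2: 7 markings reached so far
depth 3: 12 markings reached so far
depth 4: 19 markings reached so far
depth 5: 27 markings reached so far
target is not among the 27 markings reachable within 5 steps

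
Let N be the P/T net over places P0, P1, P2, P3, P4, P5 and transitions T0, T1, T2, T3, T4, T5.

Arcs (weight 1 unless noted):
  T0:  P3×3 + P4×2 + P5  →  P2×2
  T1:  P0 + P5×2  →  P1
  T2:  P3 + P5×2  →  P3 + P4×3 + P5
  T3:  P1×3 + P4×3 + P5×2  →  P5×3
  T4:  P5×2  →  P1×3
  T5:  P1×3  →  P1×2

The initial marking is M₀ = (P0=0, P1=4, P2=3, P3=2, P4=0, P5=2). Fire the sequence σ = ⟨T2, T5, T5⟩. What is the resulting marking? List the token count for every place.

step 1: fire T2:  (P0=0, P1=4, P2=3, P3=2, P4=0, P5=2) → (P0=0, P1=4, P2=3, P3=2, P4=3, P5=1)
step 2: fire T5:  (P0=0, P1=4, P2=3, P3=2, P4=3, P5=1) → (P0=0, P1=3, P2=3, P3=2, P4=3, P5=1)
step 3: fire T5:  (P0=0, P1=3, P2=3, P3=2, P4=3, P5=1) → (P0=0, P1=2, P2=3, P3=2, P4=3, P5=1)

(P0=0, P1=2, P2=3, P3=2, P4=3, P5=1)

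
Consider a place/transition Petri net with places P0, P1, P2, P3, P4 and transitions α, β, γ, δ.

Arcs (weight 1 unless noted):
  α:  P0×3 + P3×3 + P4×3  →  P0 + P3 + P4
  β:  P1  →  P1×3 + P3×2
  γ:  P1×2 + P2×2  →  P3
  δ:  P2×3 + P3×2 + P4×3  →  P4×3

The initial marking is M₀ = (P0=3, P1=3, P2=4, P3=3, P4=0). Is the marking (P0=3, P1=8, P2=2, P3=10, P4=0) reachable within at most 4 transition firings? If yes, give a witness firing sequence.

NO — not reachable within 4 firings

depth 0: 1 marking
depth 1: 3 markings reached so far
depth 2: 5 markings reached so far
depth 3: 8 markings reached so far
depth 4: 11 markings reached so far
target is not among the 11 markings reachable within 4 steps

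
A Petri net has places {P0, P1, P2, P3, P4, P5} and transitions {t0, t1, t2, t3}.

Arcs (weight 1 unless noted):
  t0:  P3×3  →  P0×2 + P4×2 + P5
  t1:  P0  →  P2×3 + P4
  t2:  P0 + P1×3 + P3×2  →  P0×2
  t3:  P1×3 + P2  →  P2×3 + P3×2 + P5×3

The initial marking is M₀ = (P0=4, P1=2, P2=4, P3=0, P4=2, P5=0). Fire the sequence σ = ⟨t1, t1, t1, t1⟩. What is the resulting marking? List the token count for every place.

step 1: fire t1:  (P0=4, P1=2, P2=4, P3=0, P4=2, P5=0) → (P0=3, P1=2, P2=7, P3=0, P4=3, P5=0)
step 2: fire t1:  (P0=3, P1=2, P2=7, P3=0, P4=3, P5=0) → (P0=2, P1=2, P2=10, P3=0, P4=4, P5=0)
step 3: fire t1:  (P0=2, P1=2, P2=10, P3=0, P4=4, P5=0) → (P0=1, P1=2, P2=13, P3=0, P4=5, P5=0)
step 4: fire t1:  (P0=1, P1=2, P2=13, P3=0, P4=5, P5=0) → (P0=0, P1=2, P2=16, P3=0, P4=6, P5=0)

(P0=0, P1=2, P2=16, P3=0, P4=6, P5=0)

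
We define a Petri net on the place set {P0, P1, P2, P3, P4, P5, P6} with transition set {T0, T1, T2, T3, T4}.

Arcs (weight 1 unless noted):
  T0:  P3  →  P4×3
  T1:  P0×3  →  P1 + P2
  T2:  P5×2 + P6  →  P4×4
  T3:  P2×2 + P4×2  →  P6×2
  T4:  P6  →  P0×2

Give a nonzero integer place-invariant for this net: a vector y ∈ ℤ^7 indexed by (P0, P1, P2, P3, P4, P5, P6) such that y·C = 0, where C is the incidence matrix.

Incidence matrix C (rows=places, cols=transitions):
       T0   T1   T2   T3   T4
   P0   0   -3    0    0    2
   P1   0    1    0    0    0
   P2   0    1    0   -2    0
   P3  -1    0    0    0    0
   P4   3    0    4   -2    0
   P5   0    0   -2    0    0
   P6   0    0   -1    2   -1

Candidate y = [0, 1, -1, 3, 1, 2, 0]; check y·C column-wise:
  col T0: 1·0 + -1·0 + 3·-1 + 1·3 + 2·0 = 0
  col T1: 0·-3 + 1·1 + -1·1 + 3·0 + 1·0 + 2·0 = 0
  col T2: 1·0 + -1·0 + 3·0 + 1·4 + 2·-2 + 0·-1 = 0
  col T3: 1·0 + -1·-2 + 3·0 + 1·-2 + 2·0 + 0·2 = 0
  col T4: 0·2 + 1·0 + -1·0 + 3·0 + 1·0 + 2·0 + 0·-1 = 0

y = (P0:0, P1:1, P2:-1, P3:3, P4:1, P5:2, P6:0)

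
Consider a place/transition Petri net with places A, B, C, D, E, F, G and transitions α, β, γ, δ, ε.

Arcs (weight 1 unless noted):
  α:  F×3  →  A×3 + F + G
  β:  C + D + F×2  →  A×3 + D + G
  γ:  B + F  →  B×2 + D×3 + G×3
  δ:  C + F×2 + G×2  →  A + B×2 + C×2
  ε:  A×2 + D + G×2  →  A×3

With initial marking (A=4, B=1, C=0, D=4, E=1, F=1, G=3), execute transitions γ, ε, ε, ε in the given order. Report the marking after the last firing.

(A=7, B=2, C=0, D=4, E=1, F=0, G=0)

step 1: fire γ:  (A=4, B=1, C=0, D=4, E=1, F=1, G=3) → (A=4, B=2, C=0, D=7, E=1, F=0, G=6)
step 2: fire ε:  (A=4, B=2, C=0, D=7, E=1, F=0, G=6) → (A=5, B=2, C=0, D=6, E=1, F=0, G=4)
step 3: fire ε:  (A=5, B=2, C=0, D=6, E=1, F=0, G=4) → (A=6, B=2, C=0, D=5, E=1, F=0, G=2)
step 4: fire ε:  (A=6, B=2, C=0, D=5, E=1, F=0, G=2) → (A=7, B=2, C=0, D=4, E=1, F=0, G=0)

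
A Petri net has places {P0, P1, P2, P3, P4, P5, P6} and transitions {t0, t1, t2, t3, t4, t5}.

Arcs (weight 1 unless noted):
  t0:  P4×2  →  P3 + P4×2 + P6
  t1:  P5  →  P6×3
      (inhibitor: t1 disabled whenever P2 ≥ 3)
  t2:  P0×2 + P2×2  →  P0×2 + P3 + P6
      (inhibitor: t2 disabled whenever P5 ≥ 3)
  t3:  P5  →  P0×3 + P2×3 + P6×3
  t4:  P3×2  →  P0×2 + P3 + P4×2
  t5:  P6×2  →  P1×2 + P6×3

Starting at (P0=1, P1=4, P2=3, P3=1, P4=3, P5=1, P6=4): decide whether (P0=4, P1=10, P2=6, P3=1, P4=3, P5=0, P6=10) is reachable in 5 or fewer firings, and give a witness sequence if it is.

YES — reachable via ⟨t3, t5, t5, t5⟩ (4 firings)

step 1: fire t3:  (P0=1, P1=4, P2=3, P3=1, P4=3, P5=1, P6=4) → (P0=4, P1=4, P2=6, P3=1, P4=3, P5=0, P6=7)
step 2: fire t5:  (P0=4, P1=4, P2=6, P3=1, P4=3, P5=0, P6=7) → (P0=4, P1=6, P2=6, P3=1, P4=3, P5=0, P6=8)
step 3: fire t5:  (P0=4, P1=6, P2=6, P3=1, P4=3, P5=0, P6=8) → (P0=4, P1=8, P2=6, P3=1, P4=3, P5=0, P6=9)
step 4: fire t5:  (P0=4, P1=8, P2=6, P3=1, P4=3, P5=0, P6=9) → (P0=4, P1=10, P2=6, P3=1, P4=3, P5=0, P6=10)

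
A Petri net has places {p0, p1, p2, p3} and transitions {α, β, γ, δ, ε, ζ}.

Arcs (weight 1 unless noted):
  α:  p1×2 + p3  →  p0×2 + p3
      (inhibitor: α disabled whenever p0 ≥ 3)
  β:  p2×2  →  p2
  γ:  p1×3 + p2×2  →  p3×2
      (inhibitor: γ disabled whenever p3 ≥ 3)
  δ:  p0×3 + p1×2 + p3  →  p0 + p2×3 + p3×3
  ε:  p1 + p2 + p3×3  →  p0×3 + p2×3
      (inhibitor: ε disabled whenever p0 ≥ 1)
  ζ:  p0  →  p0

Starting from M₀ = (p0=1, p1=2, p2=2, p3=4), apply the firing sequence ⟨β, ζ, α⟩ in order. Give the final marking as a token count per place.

(p0=3, p1=0, p2=1, p3=4)

step 1: fire β:  (p0=1, p1=2, p2=2, p3=4) → (p0=1, p1=2, p2=1, p3=4)
step 2: fire ζ:  (p0=1, p1=2, p2=1, p3=4) → (p0=1, p1=2, p2=1, p3=4)
step 3: fire α:  (p0=1, p1=2, p2=1, p3=4) → (p0=3, p1=0, p2=1, p3=4)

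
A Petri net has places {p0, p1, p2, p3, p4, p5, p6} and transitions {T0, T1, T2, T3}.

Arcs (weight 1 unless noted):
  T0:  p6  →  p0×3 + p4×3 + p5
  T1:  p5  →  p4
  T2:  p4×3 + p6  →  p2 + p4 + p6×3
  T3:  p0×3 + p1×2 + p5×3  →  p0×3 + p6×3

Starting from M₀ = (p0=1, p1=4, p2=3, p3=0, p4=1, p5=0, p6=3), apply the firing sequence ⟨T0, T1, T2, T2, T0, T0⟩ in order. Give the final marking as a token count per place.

step 1: fire T0:  (p0=1, p1=4, p2=3, p3=0, p4=1, p5=0, p6=3) → (p0=4, p1=4, p2=3, p3=0, p4=4, p5=1, p6=2)
step 2: fire T1:  (p0=4, p1=4, p2=3, p3=0, p4=4, p5=1, p6=2) → (p0=4, p1=4, p2=3, p3=0, p4=5, p5=0, p6=2)
step 3: fire T2:  (p0=4, p1=4, p2=3, p3=0, p4=5, p5=0, p6=2) → (p0=4, p1=4, p2=4, p3=0, p4=3, p5=0, p6=4)
step 4: fire T2:  (p0=4, p1=4, p2=4, p3=0, p4=3, p5=0, p6=4) → (p0=4, p1=4, p2=5, p3=0, p4=1, p5=0, p6=6)
step 5: fire T0:  (p0=4, p1=4, p2=5, p3=0, p4=1, p5=0, p6=6) → (p0=7, p1=4, p2=5, p3=0, p4=4, p5=1, p6=5)
step 6: fire T0:  (p0=7, p1=4, p2=5, p3=0, p4=4, p5=1, p6=5) → (p0=10, p1=4, p2=5, p3=0, p4=7, p5=2, p6=4)

(p0=10, p1=4, p2=5, p3=0, p4=7, p5=2, p6=4)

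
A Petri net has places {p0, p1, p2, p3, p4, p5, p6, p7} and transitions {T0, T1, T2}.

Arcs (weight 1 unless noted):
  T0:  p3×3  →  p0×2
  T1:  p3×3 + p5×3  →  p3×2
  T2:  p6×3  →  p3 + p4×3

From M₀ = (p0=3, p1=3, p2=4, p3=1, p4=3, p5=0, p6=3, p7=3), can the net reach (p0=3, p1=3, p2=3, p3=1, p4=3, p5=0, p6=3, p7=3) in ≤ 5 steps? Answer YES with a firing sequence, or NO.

NO — not reachable within 5 firings

depth 0: 1 marking
depth 1: 2 markings reached so far
depth 2: 2 markings reached so far
(frontier empty at depth 2; search complete)
target is not among the 2 markings reachable within 5 steps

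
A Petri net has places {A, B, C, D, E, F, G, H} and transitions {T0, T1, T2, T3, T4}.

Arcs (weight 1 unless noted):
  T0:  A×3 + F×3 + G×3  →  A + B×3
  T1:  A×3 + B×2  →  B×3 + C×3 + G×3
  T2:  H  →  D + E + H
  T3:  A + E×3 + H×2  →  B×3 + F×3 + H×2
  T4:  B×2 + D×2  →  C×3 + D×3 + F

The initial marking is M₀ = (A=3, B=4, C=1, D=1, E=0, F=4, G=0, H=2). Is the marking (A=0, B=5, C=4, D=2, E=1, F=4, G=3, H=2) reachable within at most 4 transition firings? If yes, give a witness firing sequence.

YES — reachable via ⟨T1, T2⟩ (2 firings)

step 1: fire T1:  (A=3, B=4, C=1, D=1, E=0, F=4, G=0, H=2) → (A=0, B=5, C=4, D=1, E=0, F=4, G=3, H=2)
step 2: fire T2:  (A=0, B=5, C=4, D=1, E=0, F=4, G=3, H=2) → (A=0, B=5, C=4, D=2, E=1, F=4, G=3, H=2)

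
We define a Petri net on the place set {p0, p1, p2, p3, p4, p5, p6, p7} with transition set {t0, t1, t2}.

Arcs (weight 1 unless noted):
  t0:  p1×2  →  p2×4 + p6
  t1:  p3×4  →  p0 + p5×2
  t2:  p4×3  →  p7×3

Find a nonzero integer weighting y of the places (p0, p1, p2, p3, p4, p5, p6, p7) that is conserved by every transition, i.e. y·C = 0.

y = (p0:0, p1:2, p2:1, p3:0, p4:0, p5:0, p6:0, p7:0)

Incidence matrix C (rows=places, cols=transitions):
       t0   t1   t2
   p0   0    1    0
   p1  -2    0    0
   p2   4    0    0
   p3   0   -4    0
   p4   0    0   -3
   p5   0    2    0
   p6   1    0    0
   p7   0    0    3

Candidate y = [0, 2, 1, 0, 0, 0, 0, 0]; check y·C column-wise:
  col t0: 2·-2 + 1·4 + 0·1 = 0
  col t1: 0·1 + 2·0 + 1·0 + 0·-4 + 0·2 = 0
  col t2: 2·0 + 1·0 + 0·-3 + 0·3 = 0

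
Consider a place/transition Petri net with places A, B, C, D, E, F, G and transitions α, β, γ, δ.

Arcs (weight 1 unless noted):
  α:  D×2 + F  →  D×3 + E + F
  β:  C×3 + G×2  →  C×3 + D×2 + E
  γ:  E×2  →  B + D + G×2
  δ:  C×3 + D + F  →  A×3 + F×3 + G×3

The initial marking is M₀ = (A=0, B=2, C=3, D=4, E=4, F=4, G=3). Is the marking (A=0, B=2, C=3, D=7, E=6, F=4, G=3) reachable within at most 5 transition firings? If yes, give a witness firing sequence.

depth 0: 1 marking
depth 1: 5 markings reached so far
depth 2: 13 markings reached so far
depth 3: 25 markings reached so far
depth 4: 40 markings reached so far
depth 5: 60 markings reached so far
target is not among the 60 markings reachable within 5 steps

NO — not reachable within 5 firings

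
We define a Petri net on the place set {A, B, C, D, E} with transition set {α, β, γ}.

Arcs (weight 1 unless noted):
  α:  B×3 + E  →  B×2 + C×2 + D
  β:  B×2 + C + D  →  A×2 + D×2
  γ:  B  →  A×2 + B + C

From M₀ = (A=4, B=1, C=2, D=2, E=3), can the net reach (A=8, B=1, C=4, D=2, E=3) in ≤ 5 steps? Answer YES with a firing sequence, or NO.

step 1: fire γ:  (A=4, B=1, C=2, D=2, E=3) → (A=6, B=1, C=3, D=2, E=3)
step 2: fire γ:  (A=6, B=1, C=3, D=2, E=3) → (A=8, B=1, C=4, D=2, E=3)

YES — reachable via ⟨γ, γ⟩ (2 firings)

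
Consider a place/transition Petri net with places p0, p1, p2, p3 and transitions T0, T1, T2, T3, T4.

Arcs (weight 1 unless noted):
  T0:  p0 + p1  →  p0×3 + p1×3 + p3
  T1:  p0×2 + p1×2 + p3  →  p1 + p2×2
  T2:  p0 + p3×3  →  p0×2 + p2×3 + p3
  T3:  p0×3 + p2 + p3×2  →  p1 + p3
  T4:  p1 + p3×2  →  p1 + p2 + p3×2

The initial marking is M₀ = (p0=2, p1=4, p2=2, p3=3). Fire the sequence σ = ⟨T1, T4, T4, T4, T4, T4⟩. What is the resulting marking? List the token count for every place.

step 1: fire T1:  (p0=2, p1=4, p2=2, p3=3) → (p0=0, p1=3, p2=4, p3=2)
step 2: fire T4:  (p0=0, p1=3, p2=4, p3=2) → (p0=0, p1=3, p2=5, p3=2)
step 3: fire T4:  (p0=0, p1=3, p2=5, p3=2) → (p0=0, p1=3, p2=6, p3=2)
step 4: fire T4:  (p0=0, p1=3, p2=6, p3=2) → (p0=0, p1=3, p2=7, p3=2)
step 5: fire T4:  (p0=0, p1=3, p2=7, p3=2) → (p0=0, p1=3, p2=8, p3=2)
step 6: fire T4:  (p0=0, p1=3, p2=8, p3=2) → (p0=0, p1=3, p2=9, p3=2)

(p0=0, p1=3, p2=9, p3=2)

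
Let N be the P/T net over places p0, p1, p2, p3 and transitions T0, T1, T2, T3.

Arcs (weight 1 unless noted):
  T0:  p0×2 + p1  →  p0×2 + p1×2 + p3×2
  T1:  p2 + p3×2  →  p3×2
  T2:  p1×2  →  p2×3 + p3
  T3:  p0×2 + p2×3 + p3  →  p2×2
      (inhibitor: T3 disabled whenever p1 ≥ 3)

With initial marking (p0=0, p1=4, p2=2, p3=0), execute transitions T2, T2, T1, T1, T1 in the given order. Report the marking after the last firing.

step 1: fire T2:  (p0=0, p1=4, p2=2, p3=0) → (p0=0, p1=2, p2=5, p3=1)
step 2: fire T2:  (p0=0, p1=2, p2=5, p3=1) → (p0=0, p1=0, p2=8, p3=2)
step 3: fire T1:  (p0=0, p1=0, p2=8, p3=2) → (p0=0, p1=0, p2=7, p3=2)
step 4: fire T1:  (p0=0, p1=0, p2=7, p3=2) → (p0=0, p1=0, p2=6, p3=2)
step 5: fire T1:  (p0=0, p1=0, p2=6, p3=2) → (p0=0, p1=0, p2=5, p3=2)

(p0=0, p1=0, p2=5, p3=2)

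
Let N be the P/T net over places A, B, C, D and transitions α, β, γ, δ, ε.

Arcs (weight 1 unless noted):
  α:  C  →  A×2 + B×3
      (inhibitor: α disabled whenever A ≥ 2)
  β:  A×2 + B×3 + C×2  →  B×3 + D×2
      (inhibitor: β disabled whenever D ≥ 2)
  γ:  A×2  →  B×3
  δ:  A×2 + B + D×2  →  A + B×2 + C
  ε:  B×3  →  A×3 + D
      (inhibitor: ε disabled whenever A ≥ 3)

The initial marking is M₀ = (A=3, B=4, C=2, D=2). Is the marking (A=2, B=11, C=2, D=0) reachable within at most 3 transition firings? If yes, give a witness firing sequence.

step 1: fire γ:  (A=3, B=4, C=2, D=2) → (A=1, B=7, C=2, D=2)
step 2: fire α:  (A=1, B=7, C=2, D=2) → (A=3, B=10, C=1, D=2)
step 3: fire δ:  (A=3, B=10, C=1, D=2) → (A=2, B=11, C=2, D=0)

YES — reachable via ⟨γ, α, δ⟩ (3 firings)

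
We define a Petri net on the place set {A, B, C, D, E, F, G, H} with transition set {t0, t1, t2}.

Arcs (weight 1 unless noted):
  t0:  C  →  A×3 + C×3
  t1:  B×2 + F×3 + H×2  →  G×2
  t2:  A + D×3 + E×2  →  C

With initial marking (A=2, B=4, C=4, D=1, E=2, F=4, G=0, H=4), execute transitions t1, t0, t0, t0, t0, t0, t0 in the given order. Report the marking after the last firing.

step 1: fire t1:  (A=2, B=4, C=4, D=1, E=2, F=4, G=0, H=4) → (A=2, B=2, C=4, D=1, E=2, F=1, G=2, H=2)
step 2: fire t0:  (A=2, B=2, C=4, D=1, E=2, F=1, G=2, H=2) → (A=5, B=2, C=6, D=1, E=2, F=1, G=2, H=2)
step 3: fire t0:  (A=5, B=2, C=6, D=1, E=2, F=1, G=2, H=2) → (A=8, B=2, C=8, D=1, E=2, F=1, G=2, H=2)
step 4: fire t0:  (A=8, B=2, C=8, D=1, E=2, F=1, G=2, H=2) → (A=11, B=2, C=10, D=1, E=2, F=1, G=2, H=2)
step 5: fire t0:  (A=11, B=2, C=10, D=1, E=2, F=1, G=2, H=2) → (A=14, B=2, C=12, D=1, E=2, F=1, G=2, H=2)
step 6: fire t0:  (A=14, B=2, C=12, D=1, E=2, F=1, G=2, H=2) → (A=17, B=2, C=14, D=1, E=2, F=1, G=2, H=2)
step 7: fire t0:  (A=17, B=2, C=14, D=1, E=2, F=1, G=2, H=2) → (A=20, B=2, C=16, D=1, E=2, F=1, G=2, H=2)

(A=20, B=2, C=16, D=1, E=2, F=1, G=2, H=2)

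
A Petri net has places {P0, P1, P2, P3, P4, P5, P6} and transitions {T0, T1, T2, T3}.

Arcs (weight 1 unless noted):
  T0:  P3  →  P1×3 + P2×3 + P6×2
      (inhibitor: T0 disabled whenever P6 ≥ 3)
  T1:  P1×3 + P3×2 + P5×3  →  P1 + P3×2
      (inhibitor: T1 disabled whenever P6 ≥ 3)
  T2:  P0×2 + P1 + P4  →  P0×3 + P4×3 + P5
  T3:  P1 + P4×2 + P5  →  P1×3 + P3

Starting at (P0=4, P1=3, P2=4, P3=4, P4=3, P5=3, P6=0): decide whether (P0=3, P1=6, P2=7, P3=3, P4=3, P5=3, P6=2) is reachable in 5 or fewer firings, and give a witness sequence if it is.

NO — not reachable within 5 firings

depth 0: 1 marking
depth 1: 5 markings reached so far
depth 2: 12 markings reached so far
depth 3: 22 markings reached so far
depth 4: 33 markings reached so far
depth 5: 48 markings reached so far
target is not among the 48 markings reachable within 5 steps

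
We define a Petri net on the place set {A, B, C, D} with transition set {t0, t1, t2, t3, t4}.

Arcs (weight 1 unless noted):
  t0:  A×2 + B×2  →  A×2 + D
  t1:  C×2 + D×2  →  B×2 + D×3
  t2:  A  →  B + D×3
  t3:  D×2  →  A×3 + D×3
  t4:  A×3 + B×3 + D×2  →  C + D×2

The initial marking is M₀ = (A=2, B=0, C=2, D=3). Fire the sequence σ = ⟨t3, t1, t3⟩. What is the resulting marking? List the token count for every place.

(A=8, B=2, C=0, D=6)

step 1: fire t3:  (A=2, B=0, C=2, D=3) → (A=5, B=0, C=2, D=4)
step 2: fire t1:  (A=5, B=0, C=2, D=4) → (A=5, B=2, C=0, D=5)
step 3: fire t3:  (A=5, B=2, C=0, D=5) → (A=8, B=2, C=0, D=6)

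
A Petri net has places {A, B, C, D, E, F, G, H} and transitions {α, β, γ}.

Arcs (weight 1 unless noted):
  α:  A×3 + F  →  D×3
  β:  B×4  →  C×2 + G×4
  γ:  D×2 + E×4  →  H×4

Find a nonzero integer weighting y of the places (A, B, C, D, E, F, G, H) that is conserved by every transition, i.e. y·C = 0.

y = (A:0, B:1, C:2, D:0, E:0, F:0, G:0, H:0)

Incidence matrix C (rows=places, cols=transitions):
        α    β    γ
    A  -3    0    0
    B   0   -4    0
    C   0    2    0
    D   3    0   -2
    E   0    0   -4
    F  -1    0    0
    G   0    4    0
    H   0    0    4

Candidate y = [0, 1, 2, 0, 0, 0, 0, 0]; check y·C column-wise:
  col α: 0·-3 + 1·0 + 2·0 + 0·3 + 0·-1 = 0
  col β: 1·-4 + 2·2 + 0·4 = 0
  col γ: 1·0 + 2·0 + 0·-2 + 0·-4 + 0·4 = 0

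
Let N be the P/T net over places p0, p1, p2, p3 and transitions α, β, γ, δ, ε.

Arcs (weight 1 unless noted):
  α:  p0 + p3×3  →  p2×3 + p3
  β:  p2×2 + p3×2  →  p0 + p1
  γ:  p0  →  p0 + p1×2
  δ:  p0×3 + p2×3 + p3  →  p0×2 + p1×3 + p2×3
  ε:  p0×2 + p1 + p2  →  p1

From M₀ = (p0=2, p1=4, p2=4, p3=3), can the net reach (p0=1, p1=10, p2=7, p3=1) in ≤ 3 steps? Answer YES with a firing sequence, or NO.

depth 0: 1 marking
depth 1: 5 markings reached so far
depth 2: 10 markings reached so far
depth 3: 15 markings reached so far
target is not among the 15 markings reachable within 3 steps

NO — not reachable within 3 firings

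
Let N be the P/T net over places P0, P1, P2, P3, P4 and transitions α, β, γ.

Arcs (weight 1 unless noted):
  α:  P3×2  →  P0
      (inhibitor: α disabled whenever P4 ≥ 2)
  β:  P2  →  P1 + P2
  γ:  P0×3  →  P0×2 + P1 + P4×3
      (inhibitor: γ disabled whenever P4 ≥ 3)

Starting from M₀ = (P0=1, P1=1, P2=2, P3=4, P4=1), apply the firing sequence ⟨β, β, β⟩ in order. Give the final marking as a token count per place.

(P0=1, P1=4, P2=2, P3=4, P4=1)

step 1: fire β:  (P0=1, P1=1, P2=2, P3=4, P4=1) → (P0=1, P1=2, P2=2, P3=4, P4=1)
step 2: fire β:  (P0=1, P1=2, P2=2, P3=4, P4=1) → (P0=1, P1=3, P2=2, P3=4, P4=1)
step 3: fire β:  (P0=1, P1=3, P2=2, P3=4, P4=1) → (P0=1, P1=4, P2=2, P3=4, P4=1)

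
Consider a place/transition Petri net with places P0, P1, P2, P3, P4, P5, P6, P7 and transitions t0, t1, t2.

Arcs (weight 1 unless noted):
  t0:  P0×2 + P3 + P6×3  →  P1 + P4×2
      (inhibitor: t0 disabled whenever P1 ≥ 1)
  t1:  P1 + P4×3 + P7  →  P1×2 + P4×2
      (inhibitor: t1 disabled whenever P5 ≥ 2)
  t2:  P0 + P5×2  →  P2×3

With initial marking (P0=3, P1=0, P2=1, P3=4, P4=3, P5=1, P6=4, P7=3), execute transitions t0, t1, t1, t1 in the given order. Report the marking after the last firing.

step 1: fire t0:  (P0=3, P1=0, P2=1, P3=4, P4=3, P5=1, P6=4, P7=3) → (P0=1, P1=1, P2=1, P3=3, P4=5, P5=1, P6=1, P7=3)
step 2: fire t1:  (P0=1, P1=1, P2=1, P3=3, P4=5, P5=1, P6=1, P7=3) → (P0=1, P1=2, P2=1, P3=3, P4=4, P5=1, P6=1, P7=2)
step 3: fire t1:  (P0=1, P1=2, P2=1, P3=3, P4=4, P5=1, P6=1, P7=2) → (P0=1, P1=3, P2=1, P3=3, P4=3, P5=1, P6=1, P7=1)
step 4: fire t1:  (P0=1, P1=3, P2=1, P3=3, P4=3, P5=1, P6=1, P7=1) → (P0=1, P1=4, P2=1, P3=3, P4=2, P5=1, P6=1, P7=0)

(P0=1, P1=4, P2=1, P3=3, P4=2, P5=1, P6=1, P7=0)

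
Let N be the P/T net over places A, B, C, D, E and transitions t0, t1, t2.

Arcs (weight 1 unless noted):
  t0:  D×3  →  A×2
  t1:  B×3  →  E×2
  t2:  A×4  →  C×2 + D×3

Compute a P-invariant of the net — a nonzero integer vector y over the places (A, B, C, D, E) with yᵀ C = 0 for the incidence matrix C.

y = (A:3, B:0, C:3, D:2, E:0)

Incidence matrix C (rows=places, cols=transitions):
       t0   t1   t2
    A   2    0   -4
    B   0   -3    0
    C   0    0    2
    D  -3    0    3
    E   0    2    0

Candidate y = [3, 0, 3, 2, 0]; check y·C column-wise:
  col t0: 3·2 + 3·0 + 2·-3 = 0
  col t1: 3·0 + 0·-3 + 3·0 + 2·0 + 0·2 = 0
  col t2: 3·-4 + 3·2 + 2·3 = 0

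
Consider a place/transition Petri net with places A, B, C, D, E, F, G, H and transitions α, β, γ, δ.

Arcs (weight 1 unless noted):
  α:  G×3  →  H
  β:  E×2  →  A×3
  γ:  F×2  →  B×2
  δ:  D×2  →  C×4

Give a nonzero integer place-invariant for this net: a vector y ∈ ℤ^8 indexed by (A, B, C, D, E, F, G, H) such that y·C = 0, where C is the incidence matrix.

y = (A:0, B:0, C:1, D:2, E:0, F:0, G:0, H:0)

Incidence matrix C (rows=places, cols=transitions):
        α    β    γ    δ
    A   0    3    0    0
    B   0    0    2    0
    C   0    0    0    4
    D   0    0    0   -2
    E   0   -2    0    0
    F   0    0   -2    0
    G  -3    0    0    0
    H   1    0    0    0

Candidate y = [0, 0, 1, 2, 0, 0, 0, 0]; check y·C column-wise:
  col α: 1·0 + 2·0 + 0·-3 + 0·1 = 0
  col β: 0·3 + 1·0 + 2·0 + 0·-2 = 0
  col γ: 0·2 + 1·0 + 2·0 + 0·-2 = 0
  col δ: 1·4 + 2·-2 = 0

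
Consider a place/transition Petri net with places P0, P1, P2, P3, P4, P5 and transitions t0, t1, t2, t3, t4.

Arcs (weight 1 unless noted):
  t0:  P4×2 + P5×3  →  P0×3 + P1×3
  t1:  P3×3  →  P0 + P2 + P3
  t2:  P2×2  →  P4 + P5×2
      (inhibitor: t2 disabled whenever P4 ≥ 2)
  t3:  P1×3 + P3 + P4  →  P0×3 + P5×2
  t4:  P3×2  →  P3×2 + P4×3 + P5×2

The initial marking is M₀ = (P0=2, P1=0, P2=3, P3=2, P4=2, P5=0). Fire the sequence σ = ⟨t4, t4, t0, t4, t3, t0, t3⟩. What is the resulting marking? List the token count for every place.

(P0=14, P1=0, P2=3, P3=0, P4=5, P5=4)

step 1: fire t4:  (P0=2, P1=0, P2=3, P3=2, P4=2, P5=0) → (P0=2, P1=0, P2=3, P3=2, P4=5, P5=2)
step 2: fire t4:  (P0=2, P1=0, P2=3, P3=2, P4=5, P5=2) → (P0=2, P1=0, P2=3, P3=2, P4=8, P5=4)
step 3: fire t0:  (P0=2, P1=0, P2=3, P3=2, P4=8, P5=4) → (P0=5, P1=3, P2=3, P3=2, P4=6, P5=1)
step 4: fire t4:  (P0=5, P1=3, P2=3, P3=2, P4=6, P5=1) → (P0=5, P1=3, P2=3, P3=2, P4=9, P5=3)
step 5: fire t3:  (P0=5, P1=3, P2=3, P3=2, P4=9, P5=3) → (P0=8, P1=0, P2=3, P3=1, P4=8, P5=5)
step 6: fire t0:  (P0=8, P1=0, P2=3, P3=1, P4=8, P5=5) → (P0=11, P1=3, P2=3, P3=1, P4=6, P5=2)
step 7: fire t3:  (P0=11, P1=3, P2=3, P3=1, P4=6, P5=2) → (P0=14, P1=0, P2=3, P3=0, P4=5, P5=4)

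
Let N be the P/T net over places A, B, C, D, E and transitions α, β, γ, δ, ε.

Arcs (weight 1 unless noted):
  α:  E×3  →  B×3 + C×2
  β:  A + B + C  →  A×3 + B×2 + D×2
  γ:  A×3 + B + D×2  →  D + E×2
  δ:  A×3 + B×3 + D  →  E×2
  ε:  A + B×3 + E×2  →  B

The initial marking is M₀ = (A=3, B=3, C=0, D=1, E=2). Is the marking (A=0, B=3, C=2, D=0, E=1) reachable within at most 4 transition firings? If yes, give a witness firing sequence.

YES — reachable via ⟨δ, α⟩ (2 firings)

step 1: fire δ:  (A=3, B=3, C=0, D=1, E=2) → (A=0, B=0, C=0, D=0, E=4)
step 2: fire α:  (A=0, B=0, C=0, D=0, E=4) → (A=0, B=3, C=2, D=0, E=1)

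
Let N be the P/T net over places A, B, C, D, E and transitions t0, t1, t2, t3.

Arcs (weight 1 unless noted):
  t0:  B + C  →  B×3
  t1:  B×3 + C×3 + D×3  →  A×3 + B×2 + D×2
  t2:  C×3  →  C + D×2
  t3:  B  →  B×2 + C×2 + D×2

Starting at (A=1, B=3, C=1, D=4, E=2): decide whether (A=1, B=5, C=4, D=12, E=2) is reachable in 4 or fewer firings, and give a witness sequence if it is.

depth 0: 1 marking
depth 1: 3 markings reached so far
depth 2: 7 markings reached so far
depth 3: 13 markings reached so far
depth 4: 23 markings reached so far
target is not among the 23 markings reachable within 4 steps

NO — not reachable within 4 firings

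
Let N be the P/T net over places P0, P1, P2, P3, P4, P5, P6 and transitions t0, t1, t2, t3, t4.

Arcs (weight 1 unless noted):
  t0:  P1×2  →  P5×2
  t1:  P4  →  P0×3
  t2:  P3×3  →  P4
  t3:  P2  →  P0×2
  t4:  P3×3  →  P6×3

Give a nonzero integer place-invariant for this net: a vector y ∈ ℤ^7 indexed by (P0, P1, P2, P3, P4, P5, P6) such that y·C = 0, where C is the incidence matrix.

y = (P0:0, P1:1, P2:0, P3:0, P4:0, P5:1, P6:0)

Incidence matrix C (rows=places, cols=transitions):
       t0   t1   t2   t3   t4
   P0   0    3    0    2    0
   P1  -2    0    0    0    0
   P2   0    0    0   -1    0
   P3   0    0   -3    0   -3
   P4   0   -1    1    0    0
   P5   2    0    0    0    0
   P6   0    0    0    0    3

Candidate y = [0, 1, 0, 0, 0, 1, 0]; check y·C column-wise:
  col t0: 1·-2 + 1·2 = 0
  col t1: 0·3 + 1·0 + 0·-1 + 1·0 = 0
  col t2: 1·0 + 0·-3 + 0·1 + 1·0 = 0
  col t3: 0·2 + 1·0 + 0·-1 + 1·0 = 0
  col t4: 1·0 + 0·-3 + 1·0 + 0·3 = 0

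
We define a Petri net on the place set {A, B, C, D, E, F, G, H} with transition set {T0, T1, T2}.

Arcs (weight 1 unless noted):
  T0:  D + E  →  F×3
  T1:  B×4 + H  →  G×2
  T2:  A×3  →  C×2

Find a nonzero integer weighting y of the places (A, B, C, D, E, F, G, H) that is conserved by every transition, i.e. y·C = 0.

Incidence matrix C (rows=places, cols=transitions):
       T0   T1   T2
    A   0    0   -3
    B   0   -4    0
    C   0    0    2
    D  -1    0    0
    E  -1    0    0
    F   3    0    0
    G   0    2    0
    H   0   -1    0

Candidate y = [2, 0, 3, 0, 0, 0, 0, 0]; check y·C column-wise:
  col T0: 2·0 + 3·0 + 0·-1 + 0·-1 + 0·3 = 0
  col T1: 2·0 + 0·-4 + 3·0 + 0·2 + 0·-1 = 0
  col T2: 2·-3 + 3·2 = 0

y = (A:2, B:0, C:3, D:0, E:0, F:0, G:0, H:0)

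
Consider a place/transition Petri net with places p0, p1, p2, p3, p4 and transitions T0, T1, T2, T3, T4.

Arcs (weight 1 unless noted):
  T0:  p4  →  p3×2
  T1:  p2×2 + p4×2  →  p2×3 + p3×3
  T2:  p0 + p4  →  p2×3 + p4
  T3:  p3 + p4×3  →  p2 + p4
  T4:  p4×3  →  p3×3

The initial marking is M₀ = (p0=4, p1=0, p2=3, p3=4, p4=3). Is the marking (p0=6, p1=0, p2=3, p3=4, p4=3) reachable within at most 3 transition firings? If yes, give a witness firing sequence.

NO — not reachable within 3 firings

depth 0: 1 marking
depth 1: 6 markings reached so far
depth 2: 14 markings reached so far
depth 3: 23 markings reached so far
target is not among the 23 markings reachable within 3 steps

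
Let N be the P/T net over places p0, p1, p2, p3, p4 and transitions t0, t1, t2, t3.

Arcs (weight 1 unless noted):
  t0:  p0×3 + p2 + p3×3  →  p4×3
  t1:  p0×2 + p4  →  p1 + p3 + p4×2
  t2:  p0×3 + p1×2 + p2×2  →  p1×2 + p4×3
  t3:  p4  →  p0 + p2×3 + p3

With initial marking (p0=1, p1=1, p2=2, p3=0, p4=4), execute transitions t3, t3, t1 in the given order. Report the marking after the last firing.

step 1: fire t3:  (p0=1, p1=1, p2=2, p3=0, p4=4) → (p0=2, p1=1, p2=5, p3=1, p4=3)
step 2: fire t3:  (p0=2, p1=1, p2=5, p3=1, p4=3) → (p0=3, p1=1, p2=8, p3=2, p4=2)
step 3: fire t1:  (p0=3, p1=1, p2=8, p3=2, p4=2) → (p0=1, p1=2, p2=8, p3=3, p4=3)

(p0=1, p1=2, p2=8, p3=3, p4=3)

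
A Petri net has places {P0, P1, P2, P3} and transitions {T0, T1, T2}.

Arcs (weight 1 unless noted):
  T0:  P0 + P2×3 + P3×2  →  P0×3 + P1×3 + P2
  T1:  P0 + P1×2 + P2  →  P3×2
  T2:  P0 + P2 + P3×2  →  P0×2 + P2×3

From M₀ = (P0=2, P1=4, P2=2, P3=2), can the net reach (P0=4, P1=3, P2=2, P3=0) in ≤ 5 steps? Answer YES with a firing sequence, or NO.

step 1: fire T1:  (P0=2, P1=4, P2=2, P3=2) → (P0=1, P1=2, P2=1, P3=4)
step 2: fire T2:  (P0=1, P1=2, P2=1, P3=4) → (P0=2, P1=2, P2=3, P3=2)
step 3: fire T1:  (P0=2, P1=2, P2=3, P3=2) → (P0=1, P1=0, P2=2, P3=4)
step 4: fire T2:  (P0=1, P1=0, P2=2, P3=4) → (P0=2, P1=0, P2=4, P3=2)
step 5: fire T0:  (P0=2, P1=0, P2=4, P3=2) → (P0=4, P1=3, P2=2, P3=0)

YES — reachable via ⟨T1, T2, T1, T2, T0⟩ (5 firings)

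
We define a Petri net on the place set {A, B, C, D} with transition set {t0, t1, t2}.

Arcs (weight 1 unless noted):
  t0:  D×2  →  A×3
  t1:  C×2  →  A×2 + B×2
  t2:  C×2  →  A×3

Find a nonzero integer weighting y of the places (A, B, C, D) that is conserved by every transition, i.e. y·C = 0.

y = (A:2, B:1, C:3, D:3)

Incidence matrix C (rows=places, cols=transitions):
       t0   t1   t2
    A   3    2    3
    B   0    2    0
    C   0   -2   -2
    D  -2    0    0

Candidate y = [2, 1, 3, 3]; check y·C column-wise:
  col t0: 2·3 + 1·0 + 3·0 + 3·-2 = 0
  col t1: 2·2 + 1·2 + 3·-2 + 3·0 = 0
  col t2: 2·3 + 1·0 + 3·-2 + 3·0 = 0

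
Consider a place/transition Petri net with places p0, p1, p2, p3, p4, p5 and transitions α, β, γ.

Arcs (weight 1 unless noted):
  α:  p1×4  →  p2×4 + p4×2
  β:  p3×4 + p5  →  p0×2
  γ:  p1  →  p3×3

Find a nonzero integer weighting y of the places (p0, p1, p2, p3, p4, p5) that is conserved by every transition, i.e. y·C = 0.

y = (p0:2, p1:3, p2:3, p3:1, p4:0, p5:0)

Incidence matrix C (rows=places, cols=transitions):
        α    β    γ
   p0   0    2    0
   p1  -4    0   -1
   p2   4    0    0
   p3   0   -4    3
   p4   2    0    0
   p5   0   -1    0

Candidate y = [2, 3, 3, 1, 0, 0]; check y·C column-wise:
  col α: 2·0 + 3·-4 + 3·4 + 1·0 + 0·2 = 0
  col β: 2·2 + 3·0 + 3·0 + 1·-4 + 0·-1 = 0
  col γ: 2·0 + 3·-1 + 3·0 + 1·3 = 0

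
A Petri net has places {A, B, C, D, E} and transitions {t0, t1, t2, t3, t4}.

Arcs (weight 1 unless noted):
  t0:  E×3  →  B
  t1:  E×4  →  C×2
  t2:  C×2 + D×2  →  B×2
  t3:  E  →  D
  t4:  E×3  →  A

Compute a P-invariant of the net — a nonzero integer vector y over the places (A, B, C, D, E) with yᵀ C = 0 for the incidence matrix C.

y = (A:3, B:3, C:2, D:1, E:1)

Incidence matrix C (rows=places, cols=transitions):
       t0   t1   t2   t3   t4
    A   0    0    0    0    1
    B   1    0    2    0    0
    C   0    2   -2    0    0
    D   0    0   -2    1    0
    E  -3   -4    0   -1   -3

Candidate y = [3, 3, 2, 1, 1]; check y·C column-wise:
  col t0: 3·0 + 3·1 + 2·0 + 1·0 + 1·-3 = 0
  col t1: 3·0 + 3·0 + 2·2 + 1·0 + 1·-4 = 0
  col t2: 3·0 + 3·2 + 2·-2 + 1·-2 + 1·0 = 0
  col t3: 3·0 + 3·0 + 2·0 + 1·1 + 1·-1 = 0
  col t4: 3·1 + 3·0 + 2·0 + 1·0 + 1·-3 = 0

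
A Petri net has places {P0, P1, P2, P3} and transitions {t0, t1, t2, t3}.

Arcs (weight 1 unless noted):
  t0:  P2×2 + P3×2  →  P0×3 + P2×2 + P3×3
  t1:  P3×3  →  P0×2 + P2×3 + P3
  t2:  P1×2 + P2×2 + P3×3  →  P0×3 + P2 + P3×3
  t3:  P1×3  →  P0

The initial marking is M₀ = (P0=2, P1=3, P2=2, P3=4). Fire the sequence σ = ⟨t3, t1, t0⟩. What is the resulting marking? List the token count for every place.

(P0=8, P1=0, P2=5, P3=3)

step 1: fire t3:  (P0=2, P1=3, P2=2, P3=4) → (P0=3, P1=0, P2=2, P3=4)
step 2: fire t1:  (P0=3, P1=0, P2=2, P3=4) → (P0=5, P1=0, P2=5, P3=2)
step 3: fire t0:  (P0=5, P1=0, P2=5, P3=2) → (P0=8, P1=0, P2=5, P3=3)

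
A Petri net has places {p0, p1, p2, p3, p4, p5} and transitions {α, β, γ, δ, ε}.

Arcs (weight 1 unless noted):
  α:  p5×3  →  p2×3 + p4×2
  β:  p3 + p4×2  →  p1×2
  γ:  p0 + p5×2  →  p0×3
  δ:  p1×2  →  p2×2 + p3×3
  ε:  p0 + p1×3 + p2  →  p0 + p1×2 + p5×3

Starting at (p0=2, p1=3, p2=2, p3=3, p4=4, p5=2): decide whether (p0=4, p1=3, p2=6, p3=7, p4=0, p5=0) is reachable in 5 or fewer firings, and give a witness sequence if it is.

YES — reachable via ⟨β, β, γ, δ, δ⟩ (5 firings)

step 1: fire β:  (p0=2, p1=3, p2=2, p3=3, p4=4, p5=2) → (p0=2, p1=5, p2=2, p3=2, p4=2, p5=2)
step 2: fire β:  (p0=2, p1=5, p2=2, p3=2, p4=2, p5=2) → (p0=2, p1=7, p2=2, p3=1, p4=0, p5=2)
step 3: fire γ:  (p0=2, p1=7, p2=2, p3=1, p4=0, p5=2) → (p0=4, p1=7, p2=2, p3=1, p4=0, p5=0)
step 4: fire δ:  (p0=4, p1=7, p2=2, p3=1, p4=0, p5=0) → (p0=4, p1=5, p2=4, p3=4, p4=0, p5=0)
step 5: fire δ:  (p0=4, p1=5, p2=4, p3=4, p4=0, p5=0) → (p0=4, p1=3, p2=6, p3=7, p4=0, p5=0)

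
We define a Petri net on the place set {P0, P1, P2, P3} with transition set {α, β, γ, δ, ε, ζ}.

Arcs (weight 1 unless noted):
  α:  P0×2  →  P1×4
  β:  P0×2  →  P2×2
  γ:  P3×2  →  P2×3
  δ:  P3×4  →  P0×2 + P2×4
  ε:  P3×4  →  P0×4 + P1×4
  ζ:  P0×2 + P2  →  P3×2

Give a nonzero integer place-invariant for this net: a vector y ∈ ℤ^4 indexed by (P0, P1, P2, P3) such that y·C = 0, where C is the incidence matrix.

Incidence matrix C (rows=places, cols=transitions):
        α    β    γ    δ    ε    ζ
   P0  -2   -2    0    2    4   -2
   P1   4    0    0    0    4    0
   P2   0    2    3    4    0   -1
   P3   0    0   -2   -4   -4    2

Candidate y = [2, 1, 2, 3]; check y·C column-wise:
  col α: 2·-2 + 1·4 + 2·0 + 3·0 = 0
  col β: 2·-2 + 1·0 + 2·2 + 3·0 = 0
  col γ: 2·0 + 1·0 + 2·3 + 3·-2 = 0
  col δ: 2·2 + 1·0 + 2·4 + 3·-4 = 0
  col ε: 2·4 + 1·4 + 2·0 + 3·-4 = 0
  col ζ: 2·-2 + 1·0 + 2·-1 + 3·2 = 0

y = (P0:2, P1:1, P2:2, P3:3)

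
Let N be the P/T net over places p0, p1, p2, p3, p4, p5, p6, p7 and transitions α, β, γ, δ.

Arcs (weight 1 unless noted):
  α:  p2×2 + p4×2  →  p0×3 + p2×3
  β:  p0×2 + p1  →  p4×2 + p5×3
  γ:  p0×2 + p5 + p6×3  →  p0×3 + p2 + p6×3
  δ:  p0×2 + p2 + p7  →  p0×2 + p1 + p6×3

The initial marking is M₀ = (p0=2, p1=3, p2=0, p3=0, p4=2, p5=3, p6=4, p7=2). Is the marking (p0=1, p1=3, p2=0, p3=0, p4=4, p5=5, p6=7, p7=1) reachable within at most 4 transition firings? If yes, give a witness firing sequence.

step 1: fire γ:  (p0=2, p1=3, p2=0, p3=0, p4=2, p5=3, p6=4, p7=2) → (p0=3, p1=3, p2=1, p3=0, p4=2, p5=2, p6=4, p7=2)
step 2: fire δ:  (p0=3, p1=3, p2=1, p3=0, p4=2, p5=2, p6=4, p7=2) → (p0=3, p1=4, p2=0, p3=0, p4=2, p5=2, p6=7, p7=1)
step 3: fire β:  (p0=3, p1=4, p2=0, p3=0, p4=2, p5=2, p6=7, p7=1) → (p0=1, p1=3, p2=0, p3=0, p4=4, p5=5, p6=7, p7=1)

YES — reachable via ⟨γ, δ, β⟩ (3 firings)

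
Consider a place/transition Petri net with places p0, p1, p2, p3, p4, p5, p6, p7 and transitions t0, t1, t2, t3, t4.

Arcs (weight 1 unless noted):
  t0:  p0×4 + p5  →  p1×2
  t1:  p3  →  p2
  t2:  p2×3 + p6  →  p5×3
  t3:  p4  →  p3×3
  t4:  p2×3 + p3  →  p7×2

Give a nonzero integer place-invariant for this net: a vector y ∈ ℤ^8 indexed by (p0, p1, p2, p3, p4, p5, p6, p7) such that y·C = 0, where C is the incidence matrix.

y = (p0:1, p1:2, p2:0, p3:0, p4:0, p5:0, p6:0, p7:0)

Incidence matrix C (rows=places, cols=transitions):
       t0   t1   t2   t3   t4
   p0  -4    0    0    0    0
   p1   2    0    0    0    0
   p2   0    1   -3    0   -3
   p3   0   -1    0    3   -1
   p4   0    0    0   -1    0
   p5  -1    0    3    0    0
   p6   0    0   -1    0    0
   p7   0    0    0    0    2

Candidate y = [1, 2, 0, 0, 0, 0, 0, 0]; check y·C column-wise:
  col t0: 1·-4 + 2·2 + 0·-1 = 0
  col t1: 1·0 + 2·0 + 0·1 + 0·-1 = 0
  col t2: 1·0 + 2·0 + 0·-3 + 0·3 + 0·-1 = 0
  col t3: 1·0 + 2·0 + 0·3 + 0·-1 = 0
  col t4: 1·0 + 2·0 + 0·-3 + 0·-1 + 0·2 = 0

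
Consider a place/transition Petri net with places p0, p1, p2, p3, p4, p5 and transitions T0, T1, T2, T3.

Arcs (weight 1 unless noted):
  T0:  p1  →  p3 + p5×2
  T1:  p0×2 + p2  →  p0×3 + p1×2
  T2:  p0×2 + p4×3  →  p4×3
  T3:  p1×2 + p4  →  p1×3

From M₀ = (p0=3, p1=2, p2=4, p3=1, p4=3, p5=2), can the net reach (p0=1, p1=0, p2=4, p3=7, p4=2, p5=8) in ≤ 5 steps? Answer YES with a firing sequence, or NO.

depth 0: 1 marking
depth 1: 5 markings reached so far
depth 2: 14 markings reached so far
depth 3: 30 markings reached so far
depth 4: 55 markings reached so far
depth 5: 89 markings reached so far
target is not among the 89 markings reachable within 5 steps

NO — not reachable within 5 firings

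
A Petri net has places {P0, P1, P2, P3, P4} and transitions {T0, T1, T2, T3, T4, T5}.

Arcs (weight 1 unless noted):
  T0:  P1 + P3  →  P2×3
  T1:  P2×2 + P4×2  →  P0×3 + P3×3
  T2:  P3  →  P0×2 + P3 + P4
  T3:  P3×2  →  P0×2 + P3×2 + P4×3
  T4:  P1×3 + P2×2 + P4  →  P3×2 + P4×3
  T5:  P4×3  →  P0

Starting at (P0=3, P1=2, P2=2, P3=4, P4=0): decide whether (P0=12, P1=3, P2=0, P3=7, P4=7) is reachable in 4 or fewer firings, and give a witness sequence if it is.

depth 0: 1 marking
depth 1: 4 markings reached so far
depth 2: 12 markings reached so far
depth 3: 28 markings reached so far
depth 4: 57 markings reached so far
target is not among the 57 markings reachable within 4 steps

NO — not reachable within 4 firings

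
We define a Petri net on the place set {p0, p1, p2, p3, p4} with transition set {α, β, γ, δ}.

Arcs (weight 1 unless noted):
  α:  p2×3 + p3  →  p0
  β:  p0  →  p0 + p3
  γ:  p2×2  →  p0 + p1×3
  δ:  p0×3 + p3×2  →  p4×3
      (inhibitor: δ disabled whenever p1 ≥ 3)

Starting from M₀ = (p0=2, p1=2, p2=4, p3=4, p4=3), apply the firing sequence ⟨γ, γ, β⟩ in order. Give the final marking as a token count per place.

(p0=4, p1=8, p2=0, p3=5, p4=3)

step 1: fire γ:  (p0=2, p1=2, p2=4, p3=4, p4=3) → (p0=3, p1=5, p2=2, p3=4, p4=3)
step 2: fire γ:  (p0=3, p1=5, p2=2, p3=4, p4=3) → (p0=4, p1=8, p2=0, p3=4, p4=3)
step 3: fire β:  (p0=4, p1=8, p2=0, p3=4, p4=3) → (p0=4, p1=8, p2=0, p3=5, p4=3)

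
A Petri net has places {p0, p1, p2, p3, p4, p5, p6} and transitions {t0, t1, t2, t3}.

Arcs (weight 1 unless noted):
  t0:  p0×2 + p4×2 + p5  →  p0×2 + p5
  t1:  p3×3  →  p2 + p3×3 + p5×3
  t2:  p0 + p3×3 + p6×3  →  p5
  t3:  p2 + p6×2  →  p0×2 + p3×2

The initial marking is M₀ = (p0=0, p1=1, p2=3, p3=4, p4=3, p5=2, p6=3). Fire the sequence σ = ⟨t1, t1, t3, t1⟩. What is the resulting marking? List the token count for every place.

step 1: fire t1:  (p0=0, p1=1, p2=3, p3=4, p4=3, p5=2, p6=3) → (p0=0, p1=1, p2=4, p3=4, p4=3, p5=5, p6=3)
step 2: fire t1:  (p0=0, p1=1, p2=4, p3=4, p4=3, p5=5, p6=3) → (p0=0, p1=1, p2=5, p3=4, p4=3, p5=8, p6=3)
step 3: fire t3:  (p0=0, p1=1, p2=5, p3=4, p4=3, p5=8, p6=3) → (p0=2, p1=1, p2=4, p3=6, p4=3, p5=8, p6=1)
step 4: fire t1:  (p0=2, p1=1, p2=4, p3=6, p4=3, p5=8, p6=1) → (p0=2, p1=1, p2=5, p3=6, p4=3, p5=11, p6=1)

(p0=2, p1=1, p2=5, p3=6, p4=3, p5=11, p6=1)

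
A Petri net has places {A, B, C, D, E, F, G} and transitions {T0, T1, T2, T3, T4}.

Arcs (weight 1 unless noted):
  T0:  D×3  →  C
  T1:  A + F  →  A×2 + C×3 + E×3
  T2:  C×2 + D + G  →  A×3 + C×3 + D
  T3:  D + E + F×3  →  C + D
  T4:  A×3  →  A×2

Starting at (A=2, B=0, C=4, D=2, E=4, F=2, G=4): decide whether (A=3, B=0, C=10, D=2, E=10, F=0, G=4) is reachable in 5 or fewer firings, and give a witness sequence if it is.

step 1: fire T1:  (A=2, B=0, C=4, D=2, E=4, F=2, G=4) → (A=3, B=0, C=7, D=2, E=7, F=1, G=4)
step 2: fire T1:  (A=3, B=0, C=7, D=2, E=7, F=1, G=4) → (A=4, B=0, C=10, D=2, E=10, F=0, G=4)
step 3: fire T4:  (A=4, B=0, C=10, D=2, E=10, F=0, G=4) → (A=3, B=0, C=10, D=2, E=10, F=0, G=4)

YES — reachable via ⟨T1, T1, T4⟩ (3 firings)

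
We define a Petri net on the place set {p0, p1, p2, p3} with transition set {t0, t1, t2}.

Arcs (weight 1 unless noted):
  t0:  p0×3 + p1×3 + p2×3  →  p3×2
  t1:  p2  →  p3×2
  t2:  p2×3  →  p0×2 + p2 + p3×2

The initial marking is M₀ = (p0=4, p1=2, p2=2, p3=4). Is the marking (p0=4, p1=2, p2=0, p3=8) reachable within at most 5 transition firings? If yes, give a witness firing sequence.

YES — reachable via ⟨t1, t1⟩ (2 firings)

step 1: fire t1:  (p0=4, p1=2, p2=2, p3=4) → (p0=4, p1=2, p2=1, p3=6)
step 2: fire t1:  (p0=4, p1=2, p2=1, p3=6) → (p0=4, p1=2, p2=0, p3=8)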